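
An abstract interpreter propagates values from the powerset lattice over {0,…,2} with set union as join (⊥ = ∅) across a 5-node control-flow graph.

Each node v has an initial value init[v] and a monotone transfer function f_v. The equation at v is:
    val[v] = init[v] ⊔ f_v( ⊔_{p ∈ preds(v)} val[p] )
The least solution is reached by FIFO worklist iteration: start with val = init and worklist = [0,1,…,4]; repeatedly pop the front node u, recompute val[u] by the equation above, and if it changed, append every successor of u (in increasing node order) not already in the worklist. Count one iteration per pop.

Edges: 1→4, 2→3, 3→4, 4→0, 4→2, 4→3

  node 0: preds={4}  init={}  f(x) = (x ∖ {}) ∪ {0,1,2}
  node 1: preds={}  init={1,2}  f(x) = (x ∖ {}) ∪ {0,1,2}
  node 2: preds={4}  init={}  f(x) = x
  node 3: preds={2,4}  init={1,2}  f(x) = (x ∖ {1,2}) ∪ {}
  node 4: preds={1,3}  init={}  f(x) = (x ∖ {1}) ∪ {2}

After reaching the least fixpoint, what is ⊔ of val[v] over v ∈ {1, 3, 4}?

Trace (9 dequeues):
  [1] u=0 | in {} | out {0,1,2} | prev {} | push {}
  [2] u=1 | in {} | out {0,1,2} | prev {1,2} | push {}
  [3] u=2 | in {} | out {} | ==
  [4] u=3 | in {} | out {1,2} | ==
  [5] u=4 | in {0,1,2} | out {0,2} | prev {} | push {0,2,3}
  [6] u=0 | in {0,2} | out {0,1,2} | ==
  [7] u=2 | in {0,2} | out {0,2} | prev {} | push {}
  [8] u=3 | in {0,2} | out {0,1,2} | prev {1,2} | push {4}
  [9] u=4 | in {0,1,2} | out {0,2} | ==

Converged values:
  [0] {0,1,2}
  [1] {0,1,2}
  [2] {0,2}
  [3] {0,1,2}
  [4] {0,2}

{0,1,2}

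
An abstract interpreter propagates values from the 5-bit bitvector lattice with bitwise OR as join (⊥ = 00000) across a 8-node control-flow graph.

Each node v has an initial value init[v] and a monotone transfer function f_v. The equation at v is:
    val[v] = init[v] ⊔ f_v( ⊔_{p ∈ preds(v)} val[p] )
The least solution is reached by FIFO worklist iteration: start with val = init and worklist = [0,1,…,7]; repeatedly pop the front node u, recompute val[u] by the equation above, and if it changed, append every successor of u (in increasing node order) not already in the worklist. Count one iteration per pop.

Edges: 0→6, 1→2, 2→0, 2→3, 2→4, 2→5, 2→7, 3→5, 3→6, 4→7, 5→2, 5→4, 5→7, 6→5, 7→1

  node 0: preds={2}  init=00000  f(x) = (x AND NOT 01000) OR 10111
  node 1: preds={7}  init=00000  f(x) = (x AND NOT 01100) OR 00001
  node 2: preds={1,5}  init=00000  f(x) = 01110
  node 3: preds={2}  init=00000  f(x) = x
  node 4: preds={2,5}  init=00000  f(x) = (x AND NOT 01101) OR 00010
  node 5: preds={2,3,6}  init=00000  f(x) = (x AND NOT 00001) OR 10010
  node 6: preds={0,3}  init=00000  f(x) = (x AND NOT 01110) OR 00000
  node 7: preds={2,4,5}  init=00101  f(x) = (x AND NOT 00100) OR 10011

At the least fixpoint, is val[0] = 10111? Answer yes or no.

Worklist (15 pops):
  #1 pop 0: in=00000 → 10111 (was 00000); enqueue []
  #2 pop 1: in=00101 → 00001 (was 00000); enqueue []
  #3 pop 2: in=00001 → 01110 (was 00000); enqueue [0]
  #4 pop 3: in=01110 → 01110 (was 00000); enqueue []
  #5 pop 4: in=01110 → 00010 (was 00000); enqueue []
  #6 pop 5: in=01110 → 11110 (was 00000); enqueue [2,4]
  #7 pop 6: in=11111 → 10001 (was 00000); enqueue [5]
  #8 pop 7: in=11110 → 11111 (was 00101); enqueue [1]
  #9 pop 0: in=01110 → 10111 (no change)
  #10 pop 2: in=11111 → 01110 (no change)
  #11 pop 4: in=11110 → 10010 (was 00010); enqueue [7]
  #12 pop 5: in=11111 → 11110 (no change)
  #13 pop 1: in=11111 → 10011 (was 00001); enqueue [2]
  #14 pop 7: in=11110 → 11111 (no change)
  #15 pop 2: in=11111 → 01110 (no change)

Fixpoint:
  val[0] = 10111
  val[1] = 10011
  val[2] = 01110
  val[3] = 01110
  val[4] = 10010
  val[5] = 11110
  val[6] = 10001
  val[7] = 11111

yes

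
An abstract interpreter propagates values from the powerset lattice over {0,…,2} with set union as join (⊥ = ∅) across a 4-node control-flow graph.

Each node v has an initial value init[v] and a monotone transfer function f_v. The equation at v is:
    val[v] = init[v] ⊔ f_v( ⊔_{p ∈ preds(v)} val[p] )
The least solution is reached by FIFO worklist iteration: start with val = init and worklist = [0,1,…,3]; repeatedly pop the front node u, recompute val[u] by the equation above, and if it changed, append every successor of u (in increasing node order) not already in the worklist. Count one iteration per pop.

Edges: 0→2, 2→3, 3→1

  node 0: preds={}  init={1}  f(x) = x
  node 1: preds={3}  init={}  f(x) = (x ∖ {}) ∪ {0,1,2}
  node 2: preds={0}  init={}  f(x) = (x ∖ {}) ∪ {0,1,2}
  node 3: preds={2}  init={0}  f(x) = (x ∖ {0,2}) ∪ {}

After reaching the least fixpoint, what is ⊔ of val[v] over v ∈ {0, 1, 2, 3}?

Worklist (5 pops):
  #1 pop 0: in={} → {1} (no change)
  #2 pop 1: in={0} → {0,1,2} (was {}); enqueue []
  #3 pop 2: in={1} → {0,1,2} (was {}); enqueue []
  #4 pop 3: in={0,1,2} → {0,1} (was {0}); enqueue [1]
  #5 pop 1: in={0,1} → {0,1,2} (no change)

Fixpoint:
  val[0] = {1}
  val[1] = {0,1,2}
  val[2] = {0,1,2}
  val[3] = {0,1}

{0,1,2}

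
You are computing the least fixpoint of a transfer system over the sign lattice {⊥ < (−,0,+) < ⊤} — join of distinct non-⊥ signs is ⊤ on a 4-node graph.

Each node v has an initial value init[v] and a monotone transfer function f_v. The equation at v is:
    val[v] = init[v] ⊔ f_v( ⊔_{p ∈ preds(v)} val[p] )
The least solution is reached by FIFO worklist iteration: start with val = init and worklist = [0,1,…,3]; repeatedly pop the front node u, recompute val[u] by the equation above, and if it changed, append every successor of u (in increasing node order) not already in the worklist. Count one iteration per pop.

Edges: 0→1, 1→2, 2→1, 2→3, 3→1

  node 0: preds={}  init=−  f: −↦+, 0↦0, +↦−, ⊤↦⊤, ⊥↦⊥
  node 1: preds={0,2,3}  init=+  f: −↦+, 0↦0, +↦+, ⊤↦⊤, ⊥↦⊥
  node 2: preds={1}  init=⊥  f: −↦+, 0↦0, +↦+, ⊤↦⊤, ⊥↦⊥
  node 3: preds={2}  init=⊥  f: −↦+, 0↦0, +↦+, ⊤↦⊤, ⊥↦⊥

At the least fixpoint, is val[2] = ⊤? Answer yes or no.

yes

Worklist (9 pops):
  #1 pop 0: in=⊥ → − (no change)
  #2 pop 1: in=− → + (no change)
  #3 pop 2: in=+ → + (was ⊥); enqueue [1]
  #4 pop 3: in=+ → + (was ⊥); enqueue []
  #5 pop 1: in=⊤ → ⊤ (was +); enqueue [2]
  #6 pop 2: in=⊤ → ⊤ (was +); enqueue [1,3]
  #7 pop 1: in=⊤ → ⊤ (no change)
  #8 pop 3: in=⊤ → ⊤ (was +); enqueue [1]
  #9 pop 1: in=⊤ → ⊤ (no change)

Fixpoint:
  val[0] = −
  val[1] = ⊤
  val[2] = ⊤
  val[3] = ⊤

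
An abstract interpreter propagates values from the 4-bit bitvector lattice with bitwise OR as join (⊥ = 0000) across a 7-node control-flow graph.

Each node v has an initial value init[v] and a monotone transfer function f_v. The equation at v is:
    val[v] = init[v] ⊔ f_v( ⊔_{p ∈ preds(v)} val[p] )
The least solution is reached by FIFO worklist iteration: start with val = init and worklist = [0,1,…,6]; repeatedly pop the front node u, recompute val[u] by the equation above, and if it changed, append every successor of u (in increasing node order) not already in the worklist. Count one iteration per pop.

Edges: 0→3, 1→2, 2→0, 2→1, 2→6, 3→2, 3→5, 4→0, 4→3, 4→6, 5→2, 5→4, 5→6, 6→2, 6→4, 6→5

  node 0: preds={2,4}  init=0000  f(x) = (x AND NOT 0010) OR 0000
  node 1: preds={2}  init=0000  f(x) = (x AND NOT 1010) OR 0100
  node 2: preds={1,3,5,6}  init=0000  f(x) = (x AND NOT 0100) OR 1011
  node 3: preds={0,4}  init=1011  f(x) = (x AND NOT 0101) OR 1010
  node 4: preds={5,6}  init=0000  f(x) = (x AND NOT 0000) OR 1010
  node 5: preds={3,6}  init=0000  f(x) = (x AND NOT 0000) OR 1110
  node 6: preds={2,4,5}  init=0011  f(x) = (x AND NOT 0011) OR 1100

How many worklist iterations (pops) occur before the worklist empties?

16

Trace (16 dequeues):
  [1] u=0 | in 0000 | out 0000 | ==
  [2] u=1 | in 0000 | out 0100 | prev 0000 | push {}
  [3] u=2 | in 1111 | out 1011 | prev 0000 | push {0,1}
  [4] u=3 | in 0000 | out 1011 | ==
  [5] u=4 | in 0011 | out 1011 | prev 0000 | push {3}
  [6] u=5 | in 1011 | out 1111 | prev 0000 | push {2,4}
  [7] u=6 | in 1111 | out 1111 | prev 0011 | push {5}
  [8] u=0 | in 1011 | out 1001 | prev 0000 | push {}
  [9] u=1 | in 1011 | out 0101 | prev 0100 | push {}
  [10] u=3 | in 1011 | out 1011 | ==
  [11] u=2 | in 1111 | out 1011 | ==
  [12] u=4 | in 1111 | out 1111 | prev 1011 | push {0,3,6}
  [13] u=5 | in 1111 | out 1111 | ==
  [14] u=0 | in 1111 | out 1101 | prev 1001 | push {}
  [15] u=3 | in 1111 | out 1011 | ==
  [16] u=6 | in 1111 | out 1111 | ==

Converged values:
  [0] 1101
  [1] 0101
  [2] 1011
  [3] 1011
  [4] 1111
  [5] 1111
  [6] 1111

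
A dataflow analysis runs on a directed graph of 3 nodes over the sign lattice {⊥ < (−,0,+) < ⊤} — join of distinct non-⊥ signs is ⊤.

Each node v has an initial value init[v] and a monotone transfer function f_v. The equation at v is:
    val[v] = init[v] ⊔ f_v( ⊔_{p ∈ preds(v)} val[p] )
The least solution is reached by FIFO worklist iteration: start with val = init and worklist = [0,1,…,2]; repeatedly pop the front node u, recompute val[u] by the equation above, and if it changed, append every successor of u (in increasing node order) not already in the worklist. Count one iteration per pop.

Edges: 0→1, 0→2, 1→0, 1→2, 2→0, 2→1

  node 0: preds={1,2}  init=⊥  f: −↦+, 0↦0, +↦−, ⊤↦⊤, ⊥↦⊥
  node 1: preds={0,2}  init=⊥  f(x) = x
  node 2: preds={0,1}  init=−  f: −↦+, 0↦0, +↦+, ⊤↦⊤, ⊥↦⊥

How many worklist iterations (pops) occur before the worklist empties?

6

Iteration log — 6 steps:
  step 1. node 0  ⊔preds=−  new=+  old=⊥  +wl: 
  step 2. node 1  ⊔preds=⊤  new=⊤  old=⊥  +wl: 0
  step 3. node 2  ⊔preds=⊤  new=⊤  old=−  +wl: 1
  step 4. node 0  ⊔preds=⊤  new=⊤  old=+  +wl: 2
  step 5. node 1  ⊔preds=⊤  new=⊤  stable
  step 6. node 2  ⊔preds=⊤  new=⊤  stable

Least fixpoint reached:
  node 0: ⊤
  node 1: ⊤
  node 2: ⊤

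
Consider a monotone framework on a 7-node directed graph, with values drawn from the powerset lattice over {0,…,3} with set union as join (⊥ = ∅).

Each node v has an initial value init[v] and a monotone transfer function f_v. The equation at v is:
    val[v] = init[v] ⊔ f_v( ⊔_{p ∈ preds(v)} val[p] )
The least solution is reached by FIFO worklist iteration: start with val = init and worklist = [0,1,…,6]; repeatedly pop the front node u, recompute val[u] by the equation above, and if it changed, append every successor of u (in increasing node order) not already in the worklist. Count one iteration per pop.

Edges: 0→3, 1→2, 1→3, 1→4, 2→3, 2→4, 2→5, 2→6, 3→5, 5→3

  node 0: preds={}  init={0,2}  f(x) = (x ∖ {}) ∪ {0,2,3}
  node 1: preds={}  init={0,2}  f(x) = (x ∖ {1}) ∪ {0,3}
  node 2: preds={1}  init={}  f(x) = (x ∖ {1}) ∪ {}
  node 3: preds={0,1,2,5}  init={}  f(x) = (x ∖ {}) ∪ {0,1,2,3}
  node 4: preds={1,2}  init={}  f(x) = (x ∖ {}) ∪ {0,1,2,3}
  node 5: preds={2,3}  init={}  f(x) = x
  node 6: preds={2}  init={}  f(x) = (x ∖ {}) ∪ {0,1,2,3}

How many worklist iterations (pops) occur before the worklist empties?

Iteration log — 8 steps:
  step 1. node 0  ⊔preds={}  new={0,2,3}  old={0,2}  +wl: 
  step 2. node 1  ⊔preds={}  new={0,2,3}  old={0,2}  +wl: 
  step 3. node 2  ⊔preds={0,2,3}  new={0,2,3}  old={}  +wl: 
  step 4. node 3  ⊔preds={0,2,3}  new={0,1,2,3}  old={}  +wl: 
  step 5. node 4  ⊔preds={0,2,3}  new={0,1,2,3}  old={}  +wl: 
  step 6. node 5  ⊔preds={0,1,2,3}  new={0,1,2,3}  old={}  +wl: 3
  step 7. node 6  ⊔preds={0,2,3}  new={0,1,2,3}  old={}  +wl: 
  step 8. node 3  ⊔preds={0,1,2,3}  new={0,1,2,3}  stable

Least fixpoint reached:
  node 0: {0,2,3}
  node 1: {0,2,3}
  node 2: {0,2,3}
  node 3: {0,1,2,3}
  node 4: {0,1,2,3}
  node 5: {0,1,2,3}
  node 6: {0,1,2,3}

8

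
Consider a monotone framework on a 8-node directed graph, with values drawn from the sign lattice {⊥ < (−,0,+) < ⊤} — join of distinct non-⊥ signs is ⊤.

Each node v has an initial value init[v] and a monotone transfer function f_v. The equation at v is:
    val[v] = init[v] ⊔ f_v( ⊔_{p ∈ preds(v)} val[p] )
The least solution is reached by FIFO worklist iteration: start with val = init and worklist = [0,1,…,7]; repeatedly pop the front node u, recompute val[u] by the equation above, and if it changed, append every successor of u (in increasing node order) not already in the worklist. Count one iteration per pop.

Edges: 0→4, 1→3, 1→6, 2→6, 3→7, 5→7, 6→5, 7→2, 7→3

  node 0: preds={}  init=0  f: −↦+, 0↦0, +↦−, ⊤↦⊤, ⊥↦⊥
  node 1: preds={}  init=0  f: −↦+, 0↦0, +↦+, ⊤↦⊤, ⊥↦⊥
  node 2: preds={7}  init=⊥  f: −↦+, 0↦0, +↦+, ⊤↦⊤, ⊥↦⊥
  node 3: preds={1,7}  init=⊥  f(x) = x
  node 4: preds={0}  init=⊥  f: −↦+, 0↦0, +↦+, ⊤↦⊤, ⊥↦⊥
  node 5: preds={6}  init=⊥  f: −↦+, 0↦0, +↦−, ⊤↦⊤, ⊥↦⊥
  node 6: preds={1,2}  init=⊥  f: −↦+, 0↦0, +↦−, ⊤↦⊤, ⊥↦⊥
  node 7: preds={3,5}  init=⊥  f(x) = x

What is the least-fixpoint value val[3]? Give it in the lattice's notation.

Trace (13 dequeues):
  [1] u=0 | in ⊥ | out 0 | ==
  [2] u=1 | in ⊥ | out 0 | ==
  [3] u=2 | in ⊥ | out ⊥ | ==
  [4] u=3 | in 0 | out 0 | prev ⊥ | push {}
  [5] u=4 | in 0 | out 0 | prev ⊥ | push {}
  [6] u=5 | in ⊥ | out ⊥ | ==
  [7] u=6 | in 0 | out 0 | prev ⊥ | push {5}
  [8] u=7 | in 0 | out 0 | prev ⊥ | push {2,3}
  [9] u=5 | in 0 | out 0 | prev ⊥ | push {7}
  [10] u=2 | in 0 | out 0 | prev ⊥ | push {6}
  [11] u=3 | in 0 | out 0 | ==
  [12] u=7 | in 0 | out 0 | ==
  [13] u=6 | in 0 | out 0 | ==

Converged values:
  [0] 0
  [1] 0
  [2] 0
  [3] 0
  [4] 0
  [5] 0
  [6] 0
  [7] 0

0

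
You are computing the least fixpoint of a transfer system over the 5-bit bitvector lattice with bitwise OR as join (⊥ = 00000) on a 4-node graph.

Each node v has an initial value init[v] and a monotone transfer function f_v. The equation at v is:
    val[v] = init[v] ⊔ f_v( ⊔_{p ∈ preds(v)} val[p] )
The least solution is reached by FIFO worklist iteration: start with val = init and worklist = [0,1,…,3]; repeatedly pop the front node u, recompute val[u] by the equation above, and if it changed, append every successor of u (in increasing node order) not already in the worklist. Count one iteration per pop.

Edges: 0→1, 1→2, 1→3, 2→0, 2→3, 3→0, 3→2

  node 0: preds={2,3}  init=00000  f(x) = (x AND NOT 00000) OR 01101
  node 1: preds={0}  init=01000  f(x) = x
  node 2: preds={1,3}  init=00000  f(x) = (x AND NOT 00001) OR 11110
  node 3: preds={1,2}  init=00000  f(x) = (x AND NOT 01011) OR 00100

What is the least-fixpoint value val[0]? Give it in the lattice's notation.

11111

Iteration log — 9 steps:
  step 1. node 0  ⊔preds=00000  new=01101  old=00000  +wl: 
  step 2. node 1  ⊔preds=01101  new=01101  old=01000  +wl: 
  step 3. node 2  ⊔preds=01101  new=11110  old=00000  +wl: 0
  step 4. node 3  ⊔preds=11111  new=10100  old=00000  +wl: 2
  step 5. node 0  ⊔preds=11110  new=11111  old=01101  +wl: 1
  step 6. node 2  ⊔preds=11101  new=11110  stable
  step 7. node 1  ⊔preds=11111  new=11111  old=01101  +wl: 2,3
  step 8. node 2  ⊔preds=11111  new=11110  stable
  step 9. node 3  ⊔preds=11111  new=10100  stable

Least fixpoint reached:
  node 0: 11111
  node 1: 11111
  node 2: 11110
  node 3: 10100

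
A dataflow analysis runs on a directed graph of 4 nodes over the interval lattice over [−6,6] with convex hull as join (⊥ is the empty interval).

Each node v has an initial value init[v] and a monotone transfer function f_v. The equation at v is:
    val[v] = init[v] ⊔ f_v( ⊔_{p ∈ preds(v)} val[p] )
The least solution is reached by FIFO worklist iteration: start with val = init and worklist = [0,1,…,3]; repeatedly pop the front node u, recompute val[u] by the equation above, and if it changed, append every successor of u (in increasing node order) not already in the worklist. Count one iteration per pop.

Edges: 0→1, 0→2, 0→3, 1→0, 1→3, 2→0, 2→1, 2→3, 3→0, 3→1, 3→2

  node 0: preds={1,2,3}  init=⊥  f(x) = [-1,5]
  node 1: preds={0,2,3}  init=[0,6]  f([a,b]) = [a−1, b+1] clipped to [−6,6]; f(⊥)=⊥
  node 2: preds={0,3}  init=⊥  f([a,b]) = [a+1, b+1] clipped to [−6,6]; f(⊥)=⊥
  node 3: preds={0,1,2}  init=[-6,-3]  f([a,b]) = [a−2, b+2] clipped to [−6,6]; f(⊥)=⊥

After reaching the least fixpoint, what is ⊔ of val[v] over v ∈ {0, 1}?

Worklist (7 pops):
  #1 pop 0: in=[-6,6] → [-1,5] (was ⊥); enqueue []
  #2 pop 1: in=[-6,5] → [-6,6] (was [0,6]); enqueue [0]
  #3 pop 2: in=[-6,5] → [-5,6] (was ⊥); enqueue [1]
  #4 pop 3: in=[-6,6] → [-6,6] (was [-6,-3]); enqueue [2]
  #5 pop 0: in=[-6,6] → [-1,5] (no change)
  #6 pop 1: in=[-6,6] → [-6,6] (no change)
  #7 pop 2: in=[-6,6] → [-5,6] (no change)

Fixpoint:
  val[0] = [-1,5]
  val[1] = [-6,6]
  val[2] = [-5,6]
  val[3] = [-6,6]

[-6,6]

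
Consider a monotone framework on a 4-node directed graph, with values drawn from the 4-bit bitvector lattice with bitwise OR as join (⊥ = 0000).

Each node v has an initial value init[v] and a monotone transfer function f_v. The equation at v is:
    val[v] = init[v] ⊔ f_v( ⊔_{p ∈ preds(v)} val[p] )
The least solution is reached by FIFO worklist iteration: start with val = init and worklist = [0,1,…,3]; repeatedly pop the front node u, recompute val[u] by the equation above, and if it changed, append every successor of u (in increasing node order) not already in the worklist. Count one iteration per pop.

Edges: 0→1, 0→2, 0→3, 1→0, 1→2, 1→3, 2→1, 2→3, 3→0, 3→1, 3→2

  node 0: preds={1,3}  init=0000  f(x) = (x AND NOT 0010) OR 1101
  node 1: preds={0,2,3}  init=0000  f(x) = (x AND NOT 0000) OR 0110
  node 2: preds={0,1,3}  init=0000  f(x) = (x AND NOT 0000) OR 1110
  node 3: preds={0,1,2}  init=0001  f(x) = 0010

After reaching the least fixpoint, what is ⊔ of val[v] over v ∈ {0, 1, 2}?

1111

Trace (7 dequeues):
  [1] u=0 | in 0001 | out 1101 | prev 0000 | push {}
  [2] u=1 | in 1101 | out 1111 | prev 0000 | push {0}
  [3] u=2 | in 1111 | out 1111 | prev 0000 | push {1}
  [4] u=3 | in 1111 | out 0011 | prev 0001 | push {2}
  [5] u=0 | in 1111 | out 1101 | ==
  [6] u=1 | in 1111 | out 1111 | ==
  [7] u=2 | in 1111 | out 1111 | ==

Converged values:
  [0] 1101
  [1] 1111
  [2] 1111
  [3] 0011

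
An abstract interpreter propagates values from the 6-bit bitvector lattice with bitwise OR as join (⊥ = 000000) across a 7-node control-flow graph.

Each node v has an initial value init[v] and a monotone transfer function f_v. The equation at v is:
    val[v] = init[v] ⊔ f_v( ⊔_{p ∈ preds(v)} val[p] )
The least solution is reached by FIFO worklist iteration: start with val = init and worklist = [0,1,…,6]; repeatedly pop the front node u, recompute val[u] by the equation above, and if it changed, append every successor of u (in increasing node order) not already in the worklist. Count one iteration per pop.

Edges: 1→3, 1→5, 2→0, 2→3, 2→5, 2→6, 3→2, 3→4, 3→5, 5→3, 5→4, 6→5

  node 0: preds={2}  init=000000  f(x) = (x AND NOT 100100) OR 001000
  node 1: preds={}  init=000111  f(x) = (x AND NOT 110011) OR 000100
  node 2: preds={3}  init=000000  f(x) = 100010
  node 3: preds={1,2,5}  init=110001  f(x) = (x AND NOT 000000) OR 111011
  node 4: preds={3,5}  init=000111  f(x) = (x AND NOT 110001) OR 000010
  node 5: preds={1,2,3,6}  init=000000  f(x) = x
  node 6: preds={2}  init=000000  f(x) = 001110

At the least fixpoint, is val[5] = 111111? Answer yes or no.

yes

Iteration log — 12 steps:
  step 1. node 0  ⊔preds=000000  new=001000  old=000000  +wl: 
  step 2. node 1  ⊔preds=000000  new=000111  stable
  step 3. node 2  ⊔preds=110001  new=100010  old=000000  +wl: 0
  step 4. node 3  ⊔preds=100111  new=111111  old=110001  +wl: 2
  step 5. node 4  ⊔preds=111111  new=001111  old=000111  +wl: 
  step 6. node 5  ⊔preds=111111  new=111111  old=000000  +wl: 3,4
  step 7. node 6  ⊔preds=100010  new=001110  old=000000  +wl: 5
  step 8. node 0  ⊔preds=100010  new=001010  old=001000  +wl: 
  step 9. node 2  ⊔preds=111111  new=100010  stable
  step 10. node 3  ⊔preds=111111  new=111111  stable
  step 11. node 4  ⊔preds=111111  new=001111  stable
  step 12. node 5  ⊔preds=111111  new=111111  stable

Least fixpoint reached:
  node 0: 001010
  node 1: 000111
  node 2: 100010
  node 3: 111111
  node 4: 001111
  node 5: 111111
  node 6: 001110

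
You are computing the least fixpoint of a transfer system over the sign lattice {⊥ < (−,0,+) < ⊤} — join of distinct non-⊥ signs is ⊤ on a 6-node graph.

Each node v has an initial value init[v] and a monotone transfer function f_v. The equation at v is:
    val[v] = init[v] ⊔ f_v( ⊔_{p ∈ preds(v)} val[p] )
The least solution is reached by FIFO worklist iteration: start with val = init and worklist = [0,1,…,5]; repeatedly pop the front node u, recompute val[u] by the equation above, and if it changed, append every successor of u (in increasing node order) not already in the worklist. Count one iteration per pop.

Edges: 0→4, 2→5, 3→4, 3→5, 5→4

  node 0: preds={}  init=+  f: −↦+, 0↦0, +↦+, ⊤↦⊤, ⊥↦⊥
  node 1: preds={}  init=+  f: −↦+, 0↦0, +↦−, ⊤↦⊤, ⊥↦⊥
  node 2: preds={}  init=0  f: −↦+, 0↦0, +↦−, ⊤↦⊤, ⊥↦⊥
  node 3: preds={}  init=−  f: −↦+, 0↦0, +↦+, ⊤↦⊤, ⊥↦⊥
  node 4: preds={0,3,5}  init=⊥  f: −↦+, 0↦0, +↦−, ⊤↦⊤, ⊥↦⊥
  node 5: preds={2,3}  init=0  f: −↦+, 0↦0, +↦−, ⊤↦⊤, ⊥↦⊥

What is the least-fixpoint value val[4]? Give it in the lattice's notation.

Worklist (7 pops):
  #1 pop 0: in=⊥ → + (no change)
  #2 pop 1: in=⊥ → + (no change)
  #3 pop 2: in=⊥ → 0 (no change)
  #4 pop 3: in=⊥ → − (no change)
  #5 pop 4: in=⊤ → ⊤ (was ⊥); enqueue []
  #6 pop 5: in=⊤ → ⊤ (was 0); enqueue [4]
  #7 pop 4: in=⊤ → ⊤ (no change)

Fixpoint:
  val[0] = +
  val[1] = +
  val[2] = 0
  val[3] = −
  val[4] = ⊤
  val[5] = ⊤

⊤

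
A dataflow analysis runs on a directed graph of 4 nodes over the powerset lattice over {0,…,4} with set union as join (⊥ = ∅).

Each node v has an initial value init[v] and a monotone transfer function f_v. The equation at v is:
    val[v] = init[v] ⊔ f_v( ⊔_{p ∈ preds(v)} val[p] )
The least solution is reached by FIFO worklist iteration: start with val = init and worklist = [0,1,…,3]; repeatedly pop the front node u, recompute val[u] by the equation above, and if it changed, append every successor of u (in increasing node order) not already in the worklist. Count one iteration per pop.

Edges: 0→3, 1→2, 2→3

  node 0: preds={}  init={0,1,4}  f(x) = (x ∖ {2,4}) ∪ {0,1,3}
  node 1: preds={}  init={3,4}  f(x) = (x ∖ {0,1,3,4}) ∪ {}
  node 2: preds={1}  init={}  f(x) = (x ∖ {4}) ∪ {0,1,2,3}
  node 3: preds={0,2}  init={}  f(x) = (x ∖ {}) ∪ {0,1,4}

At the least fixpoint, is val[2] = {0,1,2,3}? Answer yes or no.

yes

Worklist (4 pops):
  #1 pop 0: in={} → {0,1,3,4} (was {0,1,4}); enqueue []
  #2 pop 1: in={} → {3,4} (no change)
  #3 pop 2: in={3,4} → {0,1,2,3} (was {}); enqueue []
  #4 pop 3: in={0,1,2,3,4} → {0,1,2,3,4} (was {}); enqueue []

Fixpoint:
  val[0] = {0,1,3,4}
  val[1] = {3,4}
  val[2] = {0,1,2,3}
  val[3] = {0,1,2,3,4}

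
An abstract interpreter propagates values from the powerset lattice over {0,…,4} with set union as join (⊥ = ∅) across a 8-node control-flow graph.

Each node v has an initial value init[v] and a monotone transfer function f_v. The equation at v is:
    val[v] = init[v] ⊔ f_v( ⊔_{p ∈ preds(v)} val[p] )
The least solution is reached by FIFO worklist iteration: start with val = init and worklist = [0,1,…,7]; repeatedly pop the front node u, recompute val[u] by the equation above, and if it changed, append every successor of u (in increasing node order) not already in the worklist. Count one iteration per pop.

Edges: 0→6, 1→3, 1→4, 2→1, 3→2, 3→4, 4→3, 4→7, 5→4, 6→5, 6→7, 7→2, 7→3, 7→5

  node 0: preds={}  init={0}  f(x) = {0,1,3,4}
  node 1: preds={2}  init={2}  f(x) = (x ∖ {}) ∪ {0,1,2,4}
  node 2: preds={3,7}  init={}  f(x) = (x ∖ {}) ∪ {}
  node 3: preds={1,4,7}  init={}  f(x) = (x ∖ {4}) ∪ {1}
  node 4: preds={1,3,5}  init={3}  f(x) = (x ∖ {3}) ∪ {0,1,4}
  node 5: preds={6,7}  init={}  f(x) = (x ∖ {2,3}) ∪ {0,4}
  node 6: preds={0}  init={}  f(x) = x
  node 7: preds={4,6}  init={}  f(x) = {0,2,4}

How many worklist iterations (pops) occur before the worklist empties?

15

Worklist (15 pops):
  #1 pop 0: in={} → {0,1,3,4} (was {0}); enqueue []
  #2 pop 1: in={} → {0,1,2,4} (was {2}); enqueue []
  #3 pop 2: in={} → {} (no change)
  #4 pop 3: in={0,1,2,3,4} → {0,1,2,3} (was {}); enqueue [2]
  #5 pop 4: in={0,1,2,3,4} → {0,1,2,3,4} (was {3}); enqueue [3]
  #6 pop 5: in={} → {0,4} (was {}); enqueue [4]
  #7 pop 6: in={0,1,3,4} → {0,1,3,4} (was {}); enqueue [5]
  #8 pop 7: in={0,1,2,3,4} → {0,2,4} (was {}); enqueue []
  #9 pop 2: in={0,1,2,3,4} → {0,1,2,3,4} (was {}); enqueue [1]
  #10 pop 3: in={0,1,2,3,4} → {0,1,2,3} (no change)
  #11 pop 4: in={0,1,2,3,4} → {0,1,2,3,4} (no change)
  #12 pop 5: in={0,1,2,3,4} → {0,1,4} (was {0,4}); enqueue [4]
  #13 pop 1: in={0,1,2,3,4} → {0,1,2,3,4} (was {0,1,2,4}); enqueue [3]
  #14 pop 4: in={0,1,2,3,4} → {0,1,2,3,4} (no change)
  #15 pop 3: in={0,1,2,3,4} → {0,1,2,3} (no change)

Fixpoint:
  val[0] = {0,1,3,4}
  val[1] = {0,1,2,3,4}
  val[2] = {0,1,2,3,4}
  val[3] = {0,1,2,3}
  val[4] = {0,1,2,3,4}
  val[5] = {0,1,4}
  val[6] = {0,1,3,4}
  val[7] = {0,2,4}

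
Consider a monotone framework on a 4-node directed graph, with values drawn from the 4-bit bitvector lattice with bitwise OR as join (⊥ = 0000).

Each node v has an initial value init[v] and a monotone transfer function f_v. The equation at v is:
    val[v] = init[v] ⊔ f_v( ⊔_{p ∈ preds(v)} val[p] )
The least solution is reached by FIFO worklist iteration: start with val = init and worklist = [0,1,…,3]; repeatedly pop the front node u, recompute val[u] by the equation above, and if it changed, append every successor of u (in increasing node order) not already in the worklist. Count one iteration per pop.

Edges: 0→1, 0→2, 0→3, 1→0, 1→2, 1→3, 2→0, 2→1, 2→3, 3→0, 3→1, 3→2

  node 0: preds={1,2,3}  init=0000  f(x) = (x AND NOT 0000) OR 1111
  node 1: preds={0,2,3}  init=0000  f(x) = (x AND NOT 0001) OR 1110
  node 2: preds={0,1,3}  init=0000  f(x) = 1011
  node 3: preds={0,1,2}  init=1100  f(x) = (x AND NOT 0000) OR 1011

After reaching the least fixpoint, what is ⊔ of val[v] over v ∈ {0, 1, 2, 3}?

Worklist (7 pops):
  #1 pop 0: in=1100 → 1111 (was 0000); enqueue []
  #2 pop 1: in=1111 → 1110 (was 0000); enqueue [0]
  #3 pop 2: in=1111 → 1011 (was 0000); enqueue [1]
  #4 pop 3: in=1111 → 1111 (was 1100); enqueue [2]
  #5 pop 0: in=1111 → 1111 (no change)
  #6 pop 1: in=1111 → 1110 (no change)
  #7 pop 2: in=1111 → 1011 (no change)

Fixpoint:
  val[0] = 1111
  val[1] = 1110
  val[2] = 1011
  val[3] = 1111

1111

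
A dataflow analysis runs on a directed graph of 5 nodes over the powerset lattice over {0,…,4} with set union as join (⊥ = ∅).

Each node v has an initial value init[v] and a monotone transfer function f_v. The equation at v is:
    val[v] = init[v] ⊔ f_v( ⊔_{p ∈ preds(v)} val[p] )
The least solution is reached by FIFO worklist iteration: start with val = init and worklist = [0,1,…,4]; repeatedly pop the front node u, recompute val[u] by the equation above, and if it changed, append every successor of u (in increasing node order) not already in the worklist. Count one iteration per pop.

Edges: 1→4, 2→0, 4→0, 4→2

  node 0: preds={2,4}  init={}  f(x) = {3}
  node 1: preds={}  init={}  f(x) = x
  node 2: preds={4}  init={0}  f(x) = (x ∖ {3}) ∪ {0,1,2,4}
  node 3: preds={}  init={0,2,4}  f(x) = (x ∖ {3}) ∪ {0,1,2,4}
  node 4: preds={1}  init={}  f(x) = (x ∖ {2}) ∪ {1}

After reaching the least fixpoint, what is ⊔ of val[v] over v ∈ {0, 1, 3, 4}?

Worklist (7 pops):
  #1 pop 0: in={0} → {3} (was {}); enqueue []
  #2 pop 1: in={} → {} (no change)
  #3 pop 2: in={} → {0,1,2,4} (was {0}); enqueue [0]
  #4 pop 3: in={} → {0,1,2,4} (was {0,2,4}); enqueue []
  #5 pop 4: in={} → {1} (was {}); enqueue [2]
  #6 pop 0: in={0,1,2,4} → {3} (no change)
  #7 pop 2: in={1} → {0,1,2,4} (no change)

Fixpoint:
  val[0] = {3}
  val[1] = {}
  val[2] = {0,1,2,4}
  val[3] = {0,1,2,4}
  val[4] = {1}

{0,1,2,3,4}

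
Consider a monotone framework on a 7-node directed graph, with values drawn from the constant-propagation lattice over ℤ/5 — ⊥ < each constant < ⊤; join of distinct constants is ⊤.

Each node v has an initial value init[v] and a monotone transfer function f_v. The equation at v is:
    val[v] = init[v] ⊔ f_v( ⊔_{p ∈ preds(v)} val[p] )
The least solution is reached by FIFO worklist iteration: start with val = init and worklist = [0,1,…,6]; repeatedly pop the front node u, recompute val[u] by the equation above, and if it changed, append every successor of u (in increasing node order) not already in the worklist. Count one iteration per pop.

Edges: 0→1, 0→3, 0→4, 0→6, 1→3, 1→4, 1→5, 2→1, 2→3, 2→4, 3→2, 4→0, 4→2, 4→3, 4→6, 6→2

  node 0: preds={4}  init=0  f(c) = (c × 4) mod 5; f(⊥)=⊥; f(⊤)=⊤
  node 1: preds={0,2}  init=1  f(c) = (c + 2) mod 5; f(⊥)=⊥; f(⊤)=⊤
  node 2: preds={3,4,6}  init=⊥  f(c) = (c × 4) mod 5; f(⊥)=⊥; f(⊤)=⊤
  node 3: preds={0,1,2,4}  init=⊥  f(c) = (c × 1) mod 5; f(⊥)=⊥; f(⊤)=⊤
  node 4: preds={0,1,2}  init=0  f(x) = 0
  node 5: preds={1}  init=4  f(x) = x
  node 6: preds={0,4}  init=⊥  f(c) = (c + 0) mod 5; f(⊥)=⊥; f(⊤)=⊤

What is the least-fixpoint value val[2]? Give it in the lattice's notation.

Worklist (12 pops):
  #1 pop 0: in=0 → 0 (no change)
  #2 pop 1: in=0 → ⊤ (was 1); enqueue []
  #3 pop 2: in=0 → 0 (was ⊥); enqueue [1]
  #4 pop 3: in=⊤ → ⊤ (was ⊥); enqueue [2]
  #5 pop 4: in=⊤ → 0 (no change)
  #6 pop 5: in=⊤ → ⊤ (was 4); enqueue []
  #7 pop 6: in=0 → 0 (was ⊥); enqueue []
  #8 pop 1: in=0 → ⊤ (no change)
  #9 pop 2: in=⊤ → ⊤ (was 0); enqueue [1,3,4]
  #10 pop 1: in=⊤ → ⊤ (no change)
  #11 pop 3: in=⊤ → ⊤ (no change)
  #12 pop 4: in=⊤ → 0 (no change)

Fixpoint:
  val[0] = 0
  val[1] = ⊤
  val[2] = ⊤
  val[3] = ⊤
  val[4] = 0
  val[5] = ⊤
  val[6] = 0

⊤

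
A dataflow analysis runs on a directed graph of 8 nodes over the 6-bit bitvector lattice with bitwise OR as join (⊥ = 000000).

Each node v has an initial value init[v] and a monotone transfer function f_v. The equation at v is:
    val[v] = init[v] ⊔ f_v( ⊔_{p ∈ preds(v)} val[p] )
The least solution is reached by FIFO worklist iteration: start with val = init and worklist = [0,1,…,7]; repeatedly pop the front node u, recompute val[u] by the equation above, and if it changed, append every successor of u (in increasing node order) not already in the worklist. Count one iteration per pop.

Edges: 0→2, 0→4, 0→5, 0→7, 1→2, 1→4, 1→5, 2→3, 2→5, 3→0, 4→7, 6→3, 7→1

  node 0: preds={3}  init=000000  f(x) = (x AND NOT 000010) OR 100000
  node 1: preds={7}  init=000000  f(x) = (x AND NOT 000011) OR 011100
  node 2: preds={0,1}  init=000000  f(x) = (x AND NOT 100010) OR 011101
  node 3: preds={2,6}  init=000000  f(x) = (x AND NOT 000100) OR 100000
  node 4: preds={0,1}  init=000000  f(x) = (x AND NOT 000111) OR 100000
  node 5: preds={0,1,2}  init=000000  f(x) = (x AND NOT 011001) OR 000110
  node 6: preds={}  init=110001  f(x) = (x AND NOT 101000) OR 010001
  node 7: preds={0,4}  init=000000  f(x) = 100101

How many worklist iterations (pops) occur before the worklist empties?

14

Iteration log — 14 steps:
  step 1. node 0  ⊔preds=000000  new=100000  old=000000  +wl: 
  step 2. node 1  ⊔preds=000000  new=011100  old=000000  +wl: 
  step 3. node 2  ⊔preds=111100  new=011101  old=000000  +wl: 
  step 4. node 3  ⊔preds=111101  new=111001  old=000000  +wl: 0
  step 5. node 4  ⊔preds=111100  new=111000  old=000000  +wl: 
  step 6. node 5  ⊔preds=111101  new=100110  old=000000  +wl: 
  step 7. node 6  ⊔preds=000000  new=110001  stable
  step 8. node 7  ⊔preds=111000  new=100101  old=000000  +wl: 1
  step 9. node 0  ⊔preds=111001  new=111001  old=100000  +wl: 2,4,5,7
  step 10. node 1  ⊔preds=100101  new=111100  old=011100  +wl: 
  step 11. node 2  ⊔preds=111101  new=011101  stable
  step 12. node 4  ⊔preds=111101  new=111000  stable
  step 13. node 5  ⊔preds=111101  new=100110  stable
  step 14. node 7  ⊔preds=111001  new=100101  stable

Least fixpoint reached:
  node 0: 111001
  node 1: 111100
  node 2: 011101
  node 3: 111001
  node 4: 111000
  node 5: 100110
  node 6: 110001
  node 7: 100101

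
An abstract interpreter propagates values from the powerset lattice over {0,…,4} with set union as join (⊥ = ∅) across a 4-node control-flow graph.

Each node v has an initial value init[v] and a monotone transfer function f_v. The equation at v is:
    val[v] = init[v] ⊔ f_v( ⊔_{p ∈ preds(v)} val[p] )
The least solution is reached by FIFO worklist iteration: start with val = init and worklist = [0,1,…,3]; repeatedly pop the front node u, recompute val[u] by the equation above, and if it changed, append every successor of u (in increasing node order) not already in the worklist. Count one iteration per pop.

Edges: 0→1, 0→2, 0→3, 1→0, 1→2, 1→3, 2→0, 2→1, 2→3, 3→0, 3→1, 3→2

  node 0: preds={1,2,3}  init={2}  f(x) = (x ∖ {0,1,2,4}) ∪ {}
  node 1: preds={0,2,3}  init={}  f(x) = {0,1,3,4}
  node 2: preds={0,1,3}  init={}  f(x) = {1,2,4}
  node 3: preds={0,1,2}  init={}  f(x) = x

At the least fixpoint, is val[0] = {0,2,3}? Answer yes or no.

no

Worklist (8 pops):
  #1 pop 0: in={} → {2} (no change)
  #2 pop 1: in={2} → {0,1,3,4} (was {}); enqueue [0]
  #3 pop 2: in={0,1,2,3,4} → {1,2,4} (was {}); enqueue [1]
  #4 pop 3: in={0,1,2,3,4} → {0,1,2,3,4} (was {}); enqueue [2]
  #5 pop 0: in={0,1,2,3,4} → {2,3} (was {2}); enqueue [3]
  #6 pop 1: in={0,1,2,3,4} → {0,1,3,4} (no change)
  #7 pop 2: in={0,1,2,3,4} → {1,2,4} (no change)
  #8 pop 3: in={0,1,2,3,4} → {0,1,2,3,4} (no change)

Fixpoint:
  val[0] = {2,3}
  val[1] = {0,1,3,4}
  val[2] = {1,2,4}
  val[3] = {0,1,2,3,4}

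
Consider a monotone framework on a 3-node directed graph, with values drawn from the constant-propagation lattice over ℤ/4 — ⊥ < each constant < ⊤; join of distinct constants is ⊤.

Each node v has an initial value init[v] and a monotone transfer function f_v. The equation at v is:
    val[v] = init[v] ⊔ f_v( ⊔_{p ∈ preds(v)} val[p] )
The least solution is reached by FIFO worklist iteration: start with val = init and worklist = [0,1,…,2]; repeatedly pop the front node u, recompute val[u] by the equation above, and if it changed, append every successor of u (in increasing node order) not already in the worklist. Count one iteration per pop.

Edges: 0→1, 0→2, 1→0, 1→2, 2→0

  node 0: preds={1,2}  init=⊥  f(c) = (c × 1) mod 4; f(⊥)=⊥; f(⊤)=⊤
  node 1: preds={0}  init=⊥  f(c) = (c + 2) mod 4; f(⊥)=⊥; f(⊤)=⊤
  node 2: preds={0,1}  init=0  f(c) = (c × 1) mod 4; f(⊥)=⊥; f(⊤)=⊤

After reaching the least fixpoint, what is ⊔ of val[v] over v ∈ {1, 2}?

Trace (7 dequeues):
  [1] u=0 | in 0 | out 0 | prev ⊥ | push {}
  [2] u=1 | in 0 | out 2 | prev ⊥ | push {0}
  [3] u=2 | in ⊤ | out ⊤ | prev 0 | push {}
  [4] u=0 | in ⊤ | out ⊤ | prev 0 | push {1,2}
  [5] u=1 | in ⊤ | out ⊤ | prev 2 | push {0}
  [6] u=2 | in ⊤ | out ⊤ | ==
  [7] u=0 | in ⊤ | out ⊤ | ==

Converged values:
  [0] ⊤
  [1] ⊤
  [2] ⊤

⊤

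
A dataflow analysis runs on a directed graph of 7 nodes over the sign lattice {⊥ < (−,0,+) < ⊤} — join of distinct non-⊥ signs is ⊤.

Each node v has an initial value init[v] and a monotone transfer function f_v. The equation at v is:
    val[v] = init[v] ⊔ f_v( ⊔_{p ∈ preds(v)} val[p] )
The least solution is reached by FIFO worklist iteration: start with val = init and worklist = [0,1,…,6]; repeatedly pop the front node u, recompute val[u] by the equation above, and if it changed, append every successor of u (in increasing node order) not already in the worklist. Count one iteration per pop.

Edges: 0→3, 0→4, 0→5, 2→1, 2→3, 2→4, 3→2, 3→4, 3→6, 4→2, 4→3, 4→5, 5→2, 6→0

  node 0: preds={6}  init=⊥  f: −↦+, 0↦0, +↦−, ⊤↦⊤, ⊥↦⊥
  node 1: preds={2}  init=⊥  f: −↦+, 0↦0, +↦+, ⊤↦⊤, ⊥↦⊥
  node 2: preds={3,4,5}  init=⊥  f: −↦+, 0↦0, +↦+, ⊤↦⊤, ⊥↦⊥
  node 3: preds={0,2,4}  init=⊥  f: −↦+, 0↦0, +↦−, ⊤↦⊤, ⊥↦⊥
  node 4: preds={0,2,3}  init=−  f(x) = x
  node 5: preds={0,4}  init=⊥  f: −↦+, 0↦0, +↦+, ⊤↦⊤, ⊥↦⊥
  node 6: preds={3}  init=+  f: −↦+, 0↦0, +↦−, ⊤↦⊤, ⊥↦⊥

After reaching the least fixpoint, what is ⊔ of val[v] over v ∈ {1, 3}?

⊤

Worklist (15 pops):
  #1 pop 0: in=+ → − (was ⊥); enqueue []
  #2 pop 1: in=⊥ → ⊥ (no change)
  #3 pop 2: in=− → + (was ⊥); enqueue [1]
  #4 pop 3: in=⊤ → ⊤ (was ⊥); enqueue [2]
  #5 pop 4: in=⊤ → ⊤ (was −); enqueue [3]
  #6 pop 5: in=⊤ → ⊤ (was ⊥); enqueue []
  #7 pop 6: in=⊤ → ⊤ (was +); enqueue [0]
  #8 pop 1: in=+ → + (was ⊥); enqueue []
  #9 pop 2: in=⊤ → ⊤ (was +); enqueue [1,4]
  #10 pop 3: in=⊤ → ⊤ (no change)
  #11 pop 0: in=⊤ → ⊤ (was −); enqueue [3,5]
  #12 pop 1: in=⊤ → ⊤ (was +); enqueue []
  #13 pop 4: in=⊤ → ⊤ (no change)
  #14 pop 3: in=⊤ → ⊤ (no change)
  #15 pop 5: in=⊤ → ⊤ (no change)

Fixpoint:
  val[0] = ⊤
  val[1] = ⊤
  val[2] = ⊤
  val[3] = ⊤
  val[4] = ⊤
  val[5] = ⊤
  val[6] = ⊤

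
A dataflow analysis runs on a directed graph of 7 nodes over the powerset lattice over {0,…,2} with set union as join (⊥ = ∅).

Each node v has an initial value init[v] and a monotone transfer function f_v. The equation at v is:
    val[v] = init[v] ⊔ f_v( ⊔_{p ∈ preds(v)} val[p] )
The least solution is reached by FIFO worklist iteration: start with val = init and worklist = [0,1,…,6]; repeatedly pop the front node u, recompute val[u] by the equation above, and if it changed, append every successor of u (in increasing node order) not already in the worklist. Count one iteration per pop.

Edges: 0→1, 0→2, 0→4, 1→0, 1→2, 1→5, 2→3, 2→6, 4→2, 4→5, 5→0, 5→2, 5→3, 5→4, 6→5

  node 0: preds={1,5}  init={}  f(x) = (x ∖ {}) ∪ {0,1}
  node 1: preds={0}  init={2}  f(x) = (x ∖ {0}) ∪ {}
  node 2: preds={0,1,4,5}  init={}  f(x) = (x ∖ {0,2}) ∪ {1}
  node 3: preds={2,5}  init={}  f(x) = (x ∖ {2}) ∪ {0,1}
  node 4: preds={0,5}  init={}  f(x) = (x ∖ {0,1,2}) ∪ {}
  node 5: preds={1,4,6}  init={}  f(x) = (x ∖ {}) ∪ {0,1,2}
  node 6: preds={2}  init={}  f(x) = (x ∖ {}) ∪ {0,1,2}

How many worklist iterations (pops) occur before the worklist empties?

12

Iteration log — 12 steps:
  step 1. node 0  ⊔preds={2}  new={0,1,2}  old={}  +wl: 
  step 2. node 1  ⊔preds={0,1,2}  new={1,2}  old={2}  +wl: 0
  step 3. node 2  ⊔preds={0,1,2}  new={1}  old={}  +wl: 
  step 4. node 3  ⊔preds={1}  new={0,1}  old={}  +wl: 
  step 5. node 4  ⊔preds={0,1,2}  new={}  stable
  step 6. node 5  ⊔preds={1,2}  new={0,1,2}  old={}  +wl: 2,3,4
  step 7. node 6  ⊔preds={1}  new={0,1,2}  old={}  +wl: 5
  step 8. node 0  ⊔preds={0,1,2}  new={0,1,2}  stable
  step 9. node 2  ⊔preds={0,1,2}  new={1}  stable
  step 10. node 3  ⊔preds={0,1,2}  new={0,1}  stable
  step 11. node 4  ⊔preds={0,1,2}  new={}  stable
  step 12. node 5  ⊔preds={0,1,2}  new={0,1,2}  stable

Least fixpoint reached:
  node 0: {0,1,2}
  node 1: {1,2}
  node 2: {1}
  node 3: {0,1}
  node 4: {}
  node 5: {0,1,2}
  node 6: {0,1,2}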